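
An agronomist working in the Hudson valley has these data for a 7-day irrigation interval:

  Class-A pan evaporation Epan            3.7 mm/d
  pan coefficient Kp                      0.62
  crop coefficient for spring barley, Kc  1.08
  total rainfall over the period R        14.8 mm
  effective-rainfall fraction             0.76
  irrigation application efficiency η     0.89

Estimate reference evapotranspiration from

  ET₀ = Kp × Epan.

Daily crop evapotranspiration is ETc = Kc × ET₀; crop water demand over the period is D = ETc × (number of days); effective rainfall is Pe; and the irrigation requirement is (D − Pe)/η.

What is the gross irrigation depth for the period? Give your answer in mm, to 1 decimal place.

ET₀ = 0.62 × 3.7 = 2.2940 mm/d
ETc = Kc × ET₀ = 1.08 × 2.2940 = 2.4775 mm/d
Crop demand D = ETc × 7 d = 2.4775 × 7 = 17.343 mm
Pe = 0.76 × 14.8 = 11.248 mm
D − Pe = 17.343 − 11.248 = 6.095 mm
Gross irrigation = 6.095 / 0.89 = 6.848 mm

6.8 mm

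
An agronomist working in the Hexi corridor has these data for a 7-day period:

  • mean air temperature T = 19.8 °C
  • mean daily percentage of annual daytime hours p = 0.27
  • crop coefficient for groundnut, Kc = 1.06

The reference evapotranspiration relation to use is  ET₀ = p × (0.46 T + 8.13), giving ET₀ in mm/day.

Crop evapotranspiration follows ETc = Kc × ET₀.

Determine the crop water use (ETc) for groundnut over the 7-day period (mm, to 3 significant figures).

ET₀ = 0.27 × (0.46 × 19.8 + 8.13) = 0.27 × 17.238 = 4.6543 mm/d
ETc = Kc × ET₀ = 1.06 × 4.6543 = 4.9336 mm/d
Over 7 days: 4.9336 × 7 = 34.535 mm

34.5 mm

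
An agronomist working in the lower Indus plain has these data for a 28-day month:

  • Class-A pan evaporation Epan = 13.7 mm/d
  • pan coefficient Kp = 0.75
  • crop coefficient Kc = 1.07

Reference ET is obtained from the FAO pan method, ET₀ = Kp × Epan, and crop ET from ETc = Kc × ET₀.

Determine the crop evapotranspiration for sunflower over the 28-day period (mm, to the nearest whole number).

ET₀ = 0.75 × 13.7 = 10.2750 mm/d
ETc = Kc × ET₀ = 1.07 × 10.2750 = 10.9943 mm/d
Over 28 days: 10.9943 × 28 = 307.840 mm

308 mm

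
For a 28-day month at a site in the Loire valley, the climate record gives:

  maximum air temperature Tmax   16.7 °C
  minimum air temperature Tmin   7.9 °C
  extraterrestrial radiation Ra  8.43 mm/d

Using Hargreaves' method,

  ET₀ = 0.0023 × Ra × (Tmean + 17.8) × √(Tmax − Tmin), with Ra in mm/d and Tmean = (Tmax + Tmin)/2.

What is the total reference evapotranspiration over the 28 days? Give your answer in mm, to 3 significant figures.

48.5 mm

Tmean = (16.7 + 7.9)/2 = 12.30 °C
ET₀ = 0.0023 × 8.43 × (12.30 + 17.8) × √8.8 = 0.0023 × 8.43 × 30.10 × 2.9665 = 1.7313 mm/d
Over 28 days: 1.7313 × 28 = 48.476 mm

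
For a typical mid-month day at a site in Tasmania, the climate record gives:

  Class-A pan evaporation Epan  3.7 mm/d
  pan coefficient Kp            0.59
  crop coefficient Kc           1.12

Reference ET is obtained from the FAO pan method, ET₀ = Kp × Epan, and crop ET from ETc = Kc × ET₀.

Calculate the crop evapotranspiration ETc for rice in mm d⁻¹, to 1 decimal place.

2.4 mm d⁻¹

ET₀ = 0.59 × 3.7 = 2.1830 mm/d
ETc = Kc × ET₀ = 1.12 × 2.1830 = 2.4450 mm/d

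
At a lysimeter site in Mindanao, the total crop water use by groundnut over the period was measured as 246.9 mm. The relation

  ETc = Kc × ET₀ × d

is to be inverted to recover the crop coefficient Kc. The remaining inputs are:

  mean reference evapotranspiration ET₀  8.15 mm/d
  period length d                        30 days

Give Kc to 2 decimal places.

ETc = Kc × ET₀ × d  ⇒  Kc = ETc / (ET₀ × d)
Kc = 246.9 / (8.15 × 30) = 246.9 / 244.50 = 1.0098

1.01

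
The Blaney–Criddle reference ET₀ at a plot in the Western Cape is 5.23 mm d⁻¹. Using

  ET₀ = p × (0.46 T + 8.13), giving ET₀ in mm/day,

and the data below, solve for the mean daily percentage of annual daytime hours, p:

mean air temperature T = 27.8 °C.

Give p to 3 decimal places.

0.250

p = ET₀ / (0.46 T + 8.13) = 5.23 / (0.46 × 27.8 + 8.13) = 5.23 / 20.918 = 0.2500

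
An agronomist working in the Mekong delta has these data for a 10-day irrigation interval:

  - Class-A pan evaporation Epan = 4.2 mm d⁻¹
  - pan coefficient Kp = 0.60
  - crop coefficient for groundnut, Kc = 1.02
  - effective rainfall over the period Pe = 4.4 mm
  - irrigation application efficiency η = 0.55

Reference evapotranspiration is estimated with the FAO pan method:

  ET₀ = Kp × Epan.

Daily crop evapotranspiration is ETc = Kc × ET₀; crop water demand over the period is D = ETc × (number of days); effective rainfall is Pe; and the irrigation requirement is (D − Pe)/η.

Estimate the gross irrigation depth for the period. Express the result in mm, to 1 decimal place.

38.7 mm

ET₀ = 0.60 × 4.2 = 2.5200 mm/d
ETc = Kc × ET₀ = 1.02 × 2.5200 = 2.5704 mm/d
Crop demand D = ETc × 10 d = 2.5704 × 10 = 25.704 mm
D − Pe = 25.704 − 4.4 = 21.304 mm
Gross irrigation = 21.304 / 0.55 = 38.735 mm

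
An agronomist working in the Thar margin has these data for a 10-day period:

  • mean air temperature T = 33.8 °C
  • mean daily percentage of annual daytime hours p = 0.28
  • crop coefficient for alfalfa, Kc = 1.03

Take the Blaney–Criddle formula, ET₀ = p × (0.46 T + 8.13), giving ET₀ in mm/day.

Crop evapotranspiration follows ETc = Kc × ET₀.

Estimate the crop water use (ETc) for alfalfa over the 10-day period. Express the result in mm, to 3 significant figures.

ET₀ = 0.28 × (0.46 × 33.8 + 8.13) = 0.28 × 23.678 = 6.6298 mm/d
ETc = Kc × ET₀ = 1.03 × 6.6298 = 6.8287 mm/d
Over 10 days: 6.8287 × 10 = 68.287 mm

68.3 mm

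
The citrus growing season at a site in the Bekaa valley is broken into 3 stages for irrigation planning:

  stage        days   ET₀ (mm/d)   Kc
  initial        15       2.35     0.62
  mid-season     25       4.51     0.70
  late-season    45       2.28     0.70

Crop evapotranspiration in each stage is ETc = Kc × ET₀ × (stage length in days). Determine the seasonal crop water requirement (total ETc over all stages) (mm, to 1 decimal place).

172.6 mm

initial: 0.62 × 2.35 × 15 = 21.86 mm
mid-season: 0.70 × 4.51 × 25 = 78.93 mm
late-season: 0.70 × 2.28 × 45 = 71.82 mm
Seasonal total = 172.61 mm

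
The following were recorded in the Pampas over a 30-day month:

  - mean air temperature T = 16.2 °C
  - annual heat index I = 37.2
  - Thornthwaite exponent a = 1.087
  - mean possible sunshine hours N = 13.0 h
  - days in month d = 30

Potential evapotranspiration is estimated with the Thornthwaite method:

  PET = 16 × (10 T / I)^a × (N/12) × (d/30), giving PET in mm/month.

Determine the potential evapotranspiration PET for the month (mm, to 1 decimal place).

85.8 mm

10T/I = 10 × 16.2 / 37.2 = 4.3548
(10T/I)^a = 4.3548^1.087 = 4.9495
Uncorrected PET = 16 × 4.9495 = 79.192 mm
Correction = (N/12)(d/30) = (13.0/12)(30/30) = 1.0833
PET = 79.192 × 1.0833 = 85.789 mm/month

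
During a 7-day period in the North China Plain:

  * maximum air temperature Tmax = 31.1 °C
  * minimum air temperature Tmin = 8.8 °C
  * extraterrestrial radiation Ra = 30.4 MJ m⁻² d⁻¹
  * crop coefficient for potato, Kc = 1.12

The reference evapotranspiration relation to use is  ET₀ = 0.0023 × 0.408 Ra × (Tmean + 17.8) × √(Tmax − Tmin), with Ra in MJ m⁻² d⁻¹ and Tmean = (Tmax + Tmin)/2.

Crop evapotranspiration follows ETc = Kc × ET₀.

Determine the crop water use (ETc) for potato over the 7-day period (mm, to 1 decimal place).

Tmean = (31.1 + 8.8)/2 = 19.95 °C
0.408 Ra = 0.408 × 30.4 = 12.4032 mm/d equivalent
ET₀ = 0.0023 × 12.4032 × (19.95 + 17.8) × √22.3 = 0.0023 × 12.4032 × 37.75 × 4.7223 = 5.0855 mm/d
ETc = Kc × ET₀ = 1.12 × 5.0855 = 5.6958 mm/d
Over 7 days: 5.6958 × 7 = 39.871 mm

39.9 mm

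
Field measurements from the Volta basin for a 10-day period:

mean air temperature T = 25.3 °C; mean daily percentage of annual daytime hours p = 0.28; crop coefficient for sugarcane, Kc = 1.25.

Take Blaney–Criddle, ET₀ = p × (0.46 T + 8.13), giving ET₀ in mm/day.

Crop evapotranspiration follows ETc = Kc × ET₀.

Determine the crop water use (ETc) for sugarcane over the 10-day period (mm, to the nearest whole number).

ET₀ = 0.28 × (0.46 × 25.3 + 8.13) = 0.28 × 19.768 = 5.5350 mm/d
ETc = Kc × ET₀ = 1.25 × 5.5350 = 6.9188 mm/d
Over 10 days: 6.9188 × 10 = 69.188 mm

69 mm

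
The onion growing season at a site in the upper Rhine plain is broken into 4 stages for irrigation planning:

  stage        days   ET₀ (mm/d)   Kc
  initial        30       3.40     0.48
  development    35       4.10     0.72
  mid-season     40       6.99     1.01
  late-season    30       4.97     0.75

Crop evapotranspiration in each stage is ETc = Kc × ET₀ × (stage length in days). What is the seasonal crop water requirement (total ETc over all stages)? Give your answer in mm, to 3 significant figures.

547 mm

initial: 0.48 × 3.40 × 30 = 48.96 mm
development: 0.72 × 4.10 × 35 = 103.32 mm
mid-season: 1.01 × 6.99 × 40 = 282.40 mm
late-season: 0.75 × 4.97 × 30 = 111.83 mm
Seasonal total = 546.51 mm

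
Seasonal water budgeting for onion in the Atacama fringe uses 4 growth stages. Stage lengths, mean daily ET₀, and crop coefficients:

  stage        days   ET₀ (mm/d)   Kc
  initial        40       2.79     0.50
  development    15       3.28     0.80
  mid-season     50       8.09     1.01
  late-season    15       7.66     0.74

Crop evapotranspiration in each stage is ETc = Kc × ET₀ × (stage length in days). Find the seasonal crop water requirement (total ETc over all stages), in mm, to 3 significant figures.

initial: 0.50 × 2.79 × 40 = 55.80 mm
development: 0.80 × 3.28 × 15 = 39.36 mm
mid-season: 1.01 × 8.09 × 50 = 408.55 mm
late-season: 0.74 × 7.66 × 15 = 85.03 mm
Seasonal total = 588.74 mm

589 mm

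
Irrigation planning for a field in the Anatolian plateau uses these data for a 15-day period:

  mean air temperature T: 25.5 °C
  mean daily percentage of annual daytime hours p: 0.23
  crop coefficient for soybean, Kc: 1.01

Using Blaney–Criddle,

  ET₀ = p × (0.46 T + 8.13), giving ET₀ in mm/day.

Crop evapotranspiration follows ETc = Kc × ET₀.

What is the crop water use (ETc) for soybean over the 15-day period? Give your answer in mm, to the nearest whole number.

69 mm

ET₀ = 0.23 × (0.46 × 25.5 + 8.13) = 0.23 × 19.860 = 4.5678 mm/d
ETc = Kc × ET₀ = 1.01 × 4.5678 = 4.6135 mm/d
Over 15 days: 4.6135 × 15 = 69.203 mm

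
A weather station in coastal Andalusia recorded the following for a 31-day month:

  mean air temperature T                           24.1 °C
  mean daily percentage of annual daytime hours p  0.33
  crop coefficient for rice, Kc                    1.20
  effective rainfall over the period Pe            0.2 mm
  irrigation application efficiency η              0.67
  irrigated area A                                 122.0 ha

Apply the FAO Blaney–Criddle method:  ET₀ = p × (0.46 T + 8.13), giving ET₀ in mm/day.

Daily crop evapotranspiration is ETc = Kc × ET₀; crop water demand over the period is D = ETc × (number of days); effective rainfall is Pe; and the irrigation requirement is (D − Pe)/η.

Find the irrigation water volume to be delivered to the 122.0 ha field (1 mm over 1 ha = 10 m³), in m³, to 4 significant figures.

ET₀ = 0.33 × (0.46 × 24.1 + 8.13) = 0.33 × 19.216 = 6.3413 mm/d
ETc = Kc × ET₀ = 1.20 × 6.3413 = 7.6096 mm/d
Crop demand D = ETc × 31 d = 7.6096 × 31 = 235.898 mm
D − Pe = 235.898 − 0.2 = 235.698 mm
Gross irrigation = 235.698 / 0.67 = 351.788 mm
Volume = 351.788 mm × 122.0 ha × 10 = 429181.4 m³

429200 m³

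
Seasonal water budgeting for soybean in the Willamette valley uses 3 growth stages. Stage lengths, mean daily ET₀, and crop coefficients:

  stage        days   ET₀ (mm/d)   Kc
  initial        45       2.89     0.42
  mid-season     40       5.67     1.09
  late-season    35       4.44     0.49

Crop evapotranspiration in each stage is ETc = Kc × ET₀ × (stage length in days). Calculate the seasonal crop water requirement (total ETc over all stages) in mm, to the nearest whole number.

initial: 0.42 × 2.89 × 45 = 54.62 mm
mid-season: 1.09 × 5.67 × 40 = 247.21 mm
late-season: 0.49 × 4.44 × 35 = 76.15 mm
Seasonal total = 377.98 mm

378 mm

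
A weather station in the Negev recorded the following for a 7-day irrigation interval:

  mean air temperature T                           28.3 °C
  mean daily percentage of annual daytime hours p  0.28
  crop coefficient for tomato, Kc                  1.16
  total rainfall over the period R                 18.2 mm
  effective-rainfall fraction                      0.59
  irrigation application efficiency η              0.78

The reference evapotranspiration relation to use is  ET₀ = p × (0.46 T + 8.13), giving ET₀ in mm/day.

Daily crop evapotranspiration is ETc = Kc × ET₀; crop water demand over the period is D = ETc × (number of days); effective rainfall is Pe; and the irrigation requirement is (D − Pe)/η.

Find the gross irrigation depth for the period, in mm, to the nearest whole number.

48 mm

ET₀ = 0.28 × (0.46 × 28.3 + 8.13) = 0.28 × 21.148 = 5.9214 mm/d
ETc = Kc × ET₀ = 1.16 × 5.9214 = 6.8688 mm/d
Crop demand D = ETc × 7 d = 6.8688 × 7 = 48.082 mm
Pe = 0.59 × 18.2 = 10.738 mm
D − Pe = 48.082 − 10.738 = 37.344 mm
Gross irrigation = 37.344 / 0.78 = 47.877 mm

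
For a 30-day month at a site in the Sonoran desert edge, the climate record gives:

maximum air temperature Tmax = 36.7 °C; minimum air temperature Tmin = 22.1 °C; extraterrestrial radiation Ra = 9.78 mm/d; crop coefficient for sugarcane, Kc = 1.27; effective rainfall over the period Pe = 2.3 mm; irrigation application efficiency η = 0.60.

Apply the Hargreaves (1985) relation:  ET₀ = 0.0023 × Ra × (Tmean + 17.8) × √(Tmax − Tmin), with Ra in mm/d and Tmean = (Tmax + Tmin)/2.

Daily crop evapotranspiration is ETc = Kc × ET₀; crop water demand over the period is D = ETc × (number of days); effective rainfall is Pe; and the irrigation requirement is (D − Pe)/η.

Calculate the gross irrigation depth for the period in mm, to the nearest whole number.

254 mm

Tmean = (36.7 + 22.1)/2 = 29.40 °C
ET₀ = 0.0023 × 9.78 × (29.40 + 17.8) × √14.6 = 0.0023 × 9.78 × 47.20 × 3.8210 = 4.0568 mm/d
ETc = Kc × ET₀ = 1.27 × 4.0568 = 5.1521 mm/d
Crop demand D = ETc × 30 d = 5.1521 × 30 = 154.563 mm
D − Pe = 154.563 − 2.3 = 152.263 mm
Gross irrigation = 152.263 / 0.60 = 253.772 mm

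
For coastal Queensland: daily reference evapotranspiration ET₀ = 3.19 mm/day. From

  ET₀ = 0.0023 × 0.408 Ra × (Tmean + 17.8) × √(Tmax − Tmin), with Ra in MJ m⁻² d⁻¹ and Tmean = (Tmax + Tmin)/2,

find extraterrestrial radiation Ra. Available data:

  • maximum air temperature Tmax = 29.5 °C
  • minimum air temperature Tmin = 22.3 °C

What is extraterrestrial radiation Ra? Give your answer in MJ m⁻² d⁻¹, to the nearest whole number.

29 MJ m⁻² d⁻¹

Tmean = (29.5+22.3)/2 = 25.90 °C; ΔT = 7.2
Ra = ET₀ / [0.0023 × 0.408 × (Tmean+17.8) × √ΔT]
   = 3.19 / (0.0023 × 0.408 × 43.70 × 2.6833) = 28.990 MJ m⁻² d⁻¹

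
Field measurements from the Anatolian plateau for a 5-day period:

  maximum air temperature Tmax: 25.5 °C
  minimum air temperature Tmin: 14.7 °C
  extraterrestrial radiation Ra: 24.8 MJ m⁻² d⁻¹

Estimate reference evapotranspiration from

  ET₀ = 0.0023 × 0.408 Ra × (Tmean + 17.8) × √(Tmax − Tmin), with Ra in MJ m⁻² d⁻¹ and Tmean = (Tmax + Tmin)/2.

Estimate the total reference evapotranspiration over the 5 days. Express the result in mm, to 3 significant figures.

Tmean = (25.5 + 14.7)/2 = 20.10 °C
0.408 Ra = 0.408 × 24.8 = 10.1184 mm/d equivalent
ET₀ = 0.0023 × 10.1184 × (20.10 + 17.8) × √10.8 = 0.0023 × 10.1184 × 37.90 × 3.2863 = 2.8986 mm/d
Over 5 days: 2.8986 × 5 = 14.493 mm

14.5 mm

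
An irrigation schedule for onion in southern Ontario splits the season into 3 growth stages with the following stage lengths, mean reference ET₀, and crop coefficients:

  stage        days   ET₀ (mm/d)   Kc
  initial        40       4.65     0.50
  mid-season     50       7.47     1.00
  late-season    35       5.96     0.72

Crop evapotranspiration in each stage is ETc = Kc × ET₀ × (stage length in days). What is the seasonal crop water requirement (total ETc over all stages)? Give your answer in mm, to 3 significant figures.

617 mm

initial: 0.50 × 4.65 × 40 = 93.00 mm
mid-season: 1.00 × 7.47 × 50 = 373.50 mm
late-season: 0.72 × 5.96 × 35 = 150.19 mm
Seasonal total = 616.69 mm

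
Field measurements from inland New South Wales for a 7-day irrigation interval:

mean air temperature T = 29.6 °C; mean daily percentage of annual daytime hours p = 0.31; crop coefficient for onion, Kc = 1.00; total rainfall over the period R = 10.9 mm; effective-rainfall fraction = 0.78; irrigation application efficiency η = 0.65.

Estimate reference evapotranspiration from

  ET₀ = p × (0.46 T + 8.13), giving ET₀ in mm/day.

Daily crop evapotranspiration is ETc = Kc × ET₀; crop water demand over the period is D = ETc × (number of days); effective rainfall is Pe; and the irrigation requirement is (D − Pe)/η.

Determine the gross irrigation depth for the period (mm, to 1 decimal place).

ET₀ = 0.31 × (0.46 × 29.6 + 8.13) = 0.31 × 21.746 = 6.7413 mm/d
ETc = Kc × ET₀ = 1.00 × 6.7413 = 6.7413 mm/d
Crop demand D = ETc × 7 d = 6.7413 × 7 = 47.189 mm
Pe = 0.78 × 10.9 = 8.502 mm
D − Pe = 47.189 − 8.502 = 38.687 mm
Gross irrigation = 38.687 / 0.65 = 59.518 mm

59.5 mm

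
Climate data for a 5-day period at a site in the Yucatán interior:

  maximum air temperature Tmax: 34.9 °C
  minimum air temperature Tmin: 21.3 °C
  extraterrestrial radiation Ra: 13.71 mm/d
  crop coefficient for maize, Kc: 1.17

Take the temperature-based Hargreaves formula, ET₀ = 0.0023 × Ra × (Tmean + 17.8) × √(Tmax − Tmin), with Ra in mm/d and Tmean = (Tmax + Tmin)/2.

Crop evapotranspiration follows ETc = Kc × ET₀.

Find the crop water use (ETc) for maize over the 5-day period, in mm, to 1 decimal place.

Tmean = (34.9 + 21.3)/2 = 28.10 °C
ET₀ = 0.0023 × 13.71 × (28.10 + 17.8) × √13.6 = 0.0023 × 13.71 × 45.90 × 3.6878 = 5.3376 mm/d
ETc = Kc × ET₀ = 1.17 × 5.3376 = 6.2450 mm/d
Over 5 days: 6.2450 × 5 = 31.225 mm

31.2 mm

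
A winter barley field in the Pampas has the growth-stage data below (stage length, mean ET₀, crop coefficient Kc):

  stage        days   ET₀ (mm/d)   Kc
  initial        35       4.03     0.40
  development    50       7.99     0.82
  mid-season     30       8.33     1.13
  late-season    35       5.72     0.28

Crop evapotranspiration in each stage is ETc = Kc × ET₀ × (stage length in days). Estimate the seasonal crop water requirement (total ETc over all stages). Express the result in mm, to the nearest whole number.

initial: 0.40 × 4.03 × 35 = 56.42 mm
development: 0.82 × 7.99 × 50 = 327.59 mm
mid-season: 1.13 × 8.33 × 30 = 282.39 mm
late-season: 0.28 × 5.72 × 35 = 56.06 mm
Seasonal total = 722.46 mm

722 mm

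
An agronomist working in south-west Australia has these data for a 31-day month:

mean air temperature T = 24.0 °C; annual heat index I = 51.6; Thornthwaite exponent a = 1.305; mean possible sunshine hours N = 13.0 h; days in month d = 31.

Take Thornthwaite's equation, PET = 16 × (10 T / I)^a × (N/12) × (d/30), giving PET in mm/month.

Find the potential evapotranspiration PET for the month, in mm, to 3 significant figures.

10T/I = 10 × 24.0 / 51.6 = 4.6512
(10T/I)^a = 4.6512^1.305 = 7.4331
Uncorrected PET = 16 × 7.4331 = 118.930 mm
Correction = (N/12)(d/30) = (13.0/12)(31/30) = 1.1194
PET = 118.930 × 1.1194 = 133.130 mm/month

133 mm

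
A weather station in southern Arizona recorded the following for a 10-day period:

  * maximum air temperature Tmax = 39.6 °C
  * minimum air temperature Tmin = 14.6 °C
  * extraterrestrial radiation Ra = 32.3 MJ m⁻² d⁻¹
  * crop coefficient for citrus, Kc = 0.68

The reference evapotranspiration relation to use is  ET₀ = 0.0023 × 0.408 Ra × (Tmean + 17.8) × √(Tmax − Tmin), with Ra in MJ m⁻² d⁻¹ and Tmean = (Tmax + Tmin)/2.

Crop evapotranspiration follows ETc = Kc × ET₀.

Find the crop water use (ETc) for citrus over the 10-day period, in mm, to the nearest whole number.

46 mm

Tmean = (39.6 + 14.6)/2 = 27.10 °C
0.408 Ra = 0.408 × 32.3 = 13.1784 mm/d equivalent
ET₀ = 0.0023 × 13.1784 × (27.10 + 17.8) × √25.0 = 0.0023 × 13.1784 × 44.90 × 5.0000 = 6.8047 mm/d
ETc = Kc × ET₀ = 0.68 × 6.8047 = 4.6272 mm/d
Over 10 days: 4.6272 × 10 = 46.272 mm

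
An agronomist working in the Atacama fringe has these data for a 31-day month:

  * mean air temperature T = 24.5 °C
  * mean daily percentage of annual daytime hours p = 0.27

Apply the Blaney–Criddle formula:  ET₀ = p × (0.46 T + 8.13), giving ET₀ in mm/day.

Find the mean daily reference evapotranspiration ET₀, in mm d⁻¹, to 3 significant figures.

5.24 mm d⁻¹

ET₀ = 0.27 × (0.46 × 24.5 + 8.13) = 0.27 × 19.400 = 5.2380 mm/d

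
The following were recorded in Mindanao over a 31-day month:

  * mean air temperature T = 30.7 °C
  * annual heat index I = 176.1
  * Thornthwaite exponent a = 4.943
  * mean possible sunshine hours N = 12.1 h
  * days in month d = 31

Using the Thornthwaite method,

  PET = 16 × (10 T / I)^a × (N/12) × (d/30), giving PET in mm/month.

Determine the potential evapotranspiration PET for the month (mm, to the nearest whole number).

260 mm

10T/I = 10 × 30.7 / 176.1 = 1.7433
(10T/I)^a = 1.7433^4.943 = 15.5992
Uncorrected PET = 16 × 15.5992 = 249.587 mm
Correction = (N/12)(d/30) = (12.1/12)(31/30) = 1.0419
PET = 249.587 × 1.0419 = 260.045 mm/month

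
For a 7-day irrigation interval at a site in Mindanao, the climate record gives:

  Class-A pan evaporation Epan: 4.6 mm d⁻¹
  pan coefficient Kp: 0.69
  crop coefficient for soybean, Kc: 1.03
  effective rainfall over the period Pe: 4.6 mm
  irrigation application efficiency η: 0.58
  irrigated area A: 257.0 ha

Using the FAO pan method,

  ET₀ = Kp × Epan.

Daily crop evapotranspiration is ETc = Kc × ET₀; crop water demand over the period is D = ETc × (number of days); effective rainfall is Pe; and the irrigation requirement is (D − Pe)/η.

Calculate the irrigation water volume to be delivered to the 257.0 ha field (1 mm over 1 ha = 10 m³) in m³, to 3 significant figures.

81000 m³

ET₀ = 0.69 × 4.6 = 3.1740 mm/d
ETc = Kc × ET₀ = 1.03 × 3.1740 = 3.2692 mm/d
Crop demand D = ETc × 7 d = 3.2692 × 7 = 22.884 mm
D − Pe = 22.884 − 4.6 = 18.284 mm
Gross irrigation = 18.284 / 0.58 = 31.524 mm
Volume = 31.524 mm × 257.0 ha × 10 = 81016.7 m³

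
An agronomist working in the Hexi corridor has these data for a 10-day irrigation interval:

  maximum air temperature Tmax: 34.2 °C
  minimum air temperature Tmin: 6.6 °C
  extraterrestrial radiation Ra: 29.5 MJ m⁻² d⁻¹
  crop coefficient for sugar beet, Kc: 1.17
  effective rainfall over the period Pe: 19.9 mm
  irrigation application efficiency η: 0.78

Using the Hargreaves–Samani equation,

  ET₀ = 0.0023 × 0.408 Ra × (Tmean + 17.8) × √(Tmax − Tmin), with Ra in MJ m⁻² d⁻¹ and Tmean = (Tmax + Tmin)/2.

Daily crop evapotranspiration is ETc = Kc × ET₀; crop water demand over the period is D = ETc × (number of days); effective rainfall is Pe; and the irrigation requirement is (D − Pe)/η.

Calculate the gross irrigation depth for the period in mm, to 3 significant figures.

Tmean = (34.2 + 6.6)/2 = 20.40 °C
0.408 Ra = 0.408 × 29.5 = 12.0360 mm/d equivalent
ET₀ = 0.0023 × 12.0360 × (20.40 + 17.8) × √27.6 = 0.0023 × 12.0360 × 38.20 × 5.2536 = 5.5556 mm/d
ETc = Kc × ET₀ = 1.17 × 5.5556 = 6.5001 mm/d
Crop demand D = ETc × 10 d = 6.5001 × 10 = 65.001 mm
D − Pe = 65.001 − 19.9 = 45.101 mm
Gross irrigation = 45.101 / 0.78 = 57.822 mm

57.8 mm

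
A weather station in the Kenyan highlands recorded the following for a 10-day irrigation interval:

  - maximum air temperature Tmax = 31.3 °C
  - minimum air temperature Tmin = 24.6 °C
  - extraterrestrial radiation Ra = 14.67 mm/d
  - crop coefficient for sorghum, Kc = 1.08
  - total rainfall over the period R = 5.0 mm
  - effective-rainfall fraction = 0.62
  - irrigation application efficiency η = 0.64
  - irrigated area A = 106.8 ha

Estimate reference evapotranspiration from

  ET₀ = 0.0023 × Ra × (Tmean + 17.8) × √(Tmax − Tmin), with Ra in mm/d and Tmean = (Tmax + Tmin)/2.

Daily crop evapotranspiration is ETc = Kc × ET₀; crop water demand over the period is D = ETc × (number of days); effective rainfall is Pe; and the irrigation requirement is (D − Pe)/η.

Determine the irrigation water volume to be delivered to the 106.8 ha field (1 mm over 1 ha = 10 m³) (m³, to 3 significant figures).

Tmean = (31.3 + 24.6)/2 = 27.95 °C
ET₀ = 0.0023 × 14.67 × (27.95 + 17.8) × √6.7 = 0.0023 × 14.67 × 45.75 × 2.5884 = 3.9956 mm/d
ETc = Kc × ET₀ = 1.08 × 3.9956 = 4.3152 mm/d
Crop demand D = ETc × 10 d = 4.3152 × 10 = 43.152 mm
Pe = 0.62 × 5.0 = 3.100 mm
D − Pe = 43.152 − 3.100 = 40.052 mm
Gross irrigation = 40.052 / 0.64 = 62.581 mm
Volume = 62.581 mm × 106.8 ha × 10 = 66836.5 m³

66800 m³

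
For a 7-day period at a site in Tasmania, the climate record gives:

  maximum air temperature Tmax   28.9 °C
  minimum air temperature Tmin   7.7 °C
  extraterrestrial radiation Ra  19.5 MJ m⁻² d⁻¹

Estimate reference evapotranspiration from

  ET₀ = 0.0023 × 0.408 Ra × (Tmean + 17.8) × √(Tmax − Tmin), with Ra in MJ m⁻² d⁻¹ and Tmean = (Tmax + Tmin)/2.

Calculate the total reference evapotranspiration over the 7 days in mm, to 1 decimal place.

Tmean = (28.9 + 7.7)/2 = 18.30 °C
0.408 Ra = 0.408 × 19.5 = 7.9560 mm/d equivalent
ET₀ = 0.0023 × 7.9560 × (18.30 + 17.8) × √21.2 = 0.0023 × 7.9560 × 36.10 × 4.6043 = 3.0415 mm/d
Over 7 days: 3.0415 × 7 = 21.291 mm

21.3 mm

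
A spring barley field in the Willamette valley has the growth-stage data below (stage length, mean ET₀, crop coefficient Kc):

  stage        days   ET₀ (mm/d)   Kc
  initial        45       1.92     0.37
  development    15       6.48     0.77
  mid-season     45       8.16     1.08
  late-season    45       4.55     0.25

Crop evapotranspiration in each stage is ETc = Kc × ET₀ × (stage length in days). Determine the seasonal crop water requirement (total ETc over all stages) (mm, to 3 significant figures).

555 mm

initial: 0.37 × 1.92 × 45 = 31.97 mm
development: 0.77 × 6.48 × 15 = 74.84 mm
mid-season: 1.08 × 8.16 × 45 = 396.58 mm
late-season: 0.25 × 4.55 × 45 = 51.19 mm
Seasonal total = 554.58 mm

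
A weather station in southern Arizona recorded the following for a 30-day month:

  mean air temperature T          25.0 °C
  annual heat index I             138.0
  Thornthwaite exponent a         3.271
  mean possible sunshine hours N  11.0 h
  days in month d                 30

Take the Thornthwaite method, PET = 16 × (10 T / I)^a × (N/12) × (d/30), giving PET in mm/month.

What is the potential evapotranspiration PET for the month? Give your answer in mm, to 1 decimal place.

10T/I = 10 × 25.0 / 138.0 = 1.8116
(10T/I)^a = 1.8116^3.271 = 6.9843
Uncorrected PET = 16 × 6.9843 = 111.749 mm
Correction = (N/12)(d/30) = (11.0/12)(30/30) = 0.9167
PET = 111.749 × 0.9167 = 102.440 mm/month

102.4 mm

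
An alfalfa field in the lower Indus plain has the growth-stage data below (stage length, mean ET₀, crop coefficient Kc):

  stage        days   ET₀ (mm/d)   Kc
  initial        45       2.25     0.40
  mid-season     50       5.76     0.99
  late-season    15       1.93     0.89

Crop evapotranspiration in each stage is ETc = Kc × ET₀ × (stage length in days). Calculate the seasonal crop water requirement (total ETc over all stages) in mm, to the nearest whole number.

351 mm

initial: 0.40 × 2.25 × 45 = 40.50 mm
mid-season: 0.99 × 5.76 × 50 = 285.12 mm
late-season: 0.89 × 1.93 × 15 = 25.77 mm
Seasonal total = 351.39 mm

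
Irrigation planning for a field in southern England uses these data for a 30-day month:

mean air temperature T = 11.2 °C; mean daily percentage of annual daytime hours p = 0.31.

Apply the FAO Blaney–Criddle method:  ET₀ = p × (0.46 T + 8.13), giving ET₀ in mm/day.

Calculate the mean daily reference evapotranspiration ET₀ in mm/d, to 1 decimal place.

4.1 mm/d

ET₀ = 0.31 × (0.46 × 11.2 + 8.13) = 0.31 × 13.282 = 4.1174 mm/d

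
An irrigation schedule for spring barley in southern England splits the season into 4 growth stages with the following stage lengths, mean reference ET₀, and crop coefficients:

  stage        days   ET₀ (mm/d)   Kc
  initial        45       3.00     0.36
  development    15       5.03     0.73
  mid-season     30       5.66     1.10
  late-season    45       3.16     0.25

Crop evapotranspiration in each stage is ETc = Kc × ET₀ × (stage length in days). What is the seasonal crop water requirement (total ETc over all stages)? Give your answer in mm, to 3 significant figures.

326 mm

initial: 0.36 × 3.00 × 45 = 48.60 mm
development: 0.73 × 5.03 × 15 = 55.08 mm
mid-season: 1.10 × 5.66 × 30 = 186.78 mm
late-season: 0.25 × 3.16 × 45 = 35.55 mm
Seasonal total = 326.01 mm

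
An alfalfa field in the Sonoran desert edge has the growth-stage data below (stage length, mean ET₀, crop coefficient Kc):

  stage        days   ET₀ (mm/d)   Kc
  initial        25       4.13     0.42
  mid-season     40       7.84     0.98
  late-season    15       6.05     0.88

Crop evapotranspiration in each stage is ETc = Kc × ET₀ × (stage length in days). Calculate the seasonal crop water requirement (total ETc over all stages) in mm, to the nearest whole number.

431 mm

initial: 0.42 × 4.13 × 25 = 43.37 mm
mid-season: 0.98 × 7.84 × 40 = 307.33 mm
late-season: 0.88 × 6.05 × 15 = 79.86 mm
Seasonal total = 430.56 mm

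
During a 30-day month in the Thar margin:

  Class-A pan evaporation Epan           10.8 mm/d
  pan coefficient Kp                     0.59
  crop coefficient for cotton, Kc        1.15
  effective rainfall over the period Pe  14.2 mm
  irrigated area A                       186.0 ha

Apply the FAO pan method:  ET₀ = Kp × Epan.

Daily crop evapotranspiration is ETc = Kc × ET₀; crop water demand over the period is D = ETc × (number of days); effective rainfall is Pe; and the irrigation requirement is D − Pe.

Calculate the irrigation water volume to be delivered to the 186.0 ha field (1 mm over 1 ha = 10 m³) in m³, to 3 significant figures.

ET₀ = 0.59 × 10.8 = 6.3720 mm/d
ETc = Kc × ET₀ = 1.15 × 6.3720 = 7.3278 mm/d
Crop demand D = ETc × 30 d = 7.3278 × 30 = 219.834 mm
D − Pe = 219.834 − 14.2 = 205.634 mm
Volume = 205.634 mm × 186.0 ha × 10 = 382479.2 m³

382000 m³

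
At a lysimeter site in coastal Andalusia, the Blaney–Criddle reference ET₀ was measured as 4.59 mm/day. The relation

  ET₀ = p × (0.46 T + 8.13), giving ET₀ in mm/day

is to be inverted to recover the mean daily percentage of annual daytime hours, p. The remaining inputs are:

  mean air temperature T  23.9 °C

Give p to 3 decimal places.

0.240

p = ET₀ / (0.46 T + 8.13) = 4.59 / (0.46 × 23.9 + 8.13) = 4.59 / 19.124 = 0.2400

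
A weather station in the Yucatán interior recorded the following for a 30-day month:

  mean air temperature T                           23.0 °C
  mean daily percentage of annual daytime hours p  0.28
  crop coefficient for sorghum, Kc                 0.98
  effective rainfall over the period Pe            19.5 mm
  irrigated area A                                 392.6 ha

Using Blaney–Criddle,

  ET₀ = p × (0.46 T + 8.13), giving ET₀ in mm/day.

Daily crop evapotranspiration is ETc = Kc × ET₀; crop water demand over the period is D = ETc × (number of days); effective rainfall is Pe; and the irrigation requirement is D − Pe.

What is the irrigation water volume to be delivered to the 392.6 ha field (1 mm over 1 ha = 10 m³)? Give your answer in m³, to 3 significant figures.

ET₀ = 0.28 × (0.46 × 23.0 + 8.13) = 0.28 × 18.710 = 5.2388 mm/d
ETc = Kc × ET₀ = 0.98 × 5.2388 = 5.1340 mm/d
Crop demand D = ETc × 30 d = 5.1340 × 30 = 154.020 mm
D − Pe = 154.020 − 19.5 = 134.520 mm
Volume = 134.520 mm × 392.6 ha × 10 = 528125.5 m³

528000 m³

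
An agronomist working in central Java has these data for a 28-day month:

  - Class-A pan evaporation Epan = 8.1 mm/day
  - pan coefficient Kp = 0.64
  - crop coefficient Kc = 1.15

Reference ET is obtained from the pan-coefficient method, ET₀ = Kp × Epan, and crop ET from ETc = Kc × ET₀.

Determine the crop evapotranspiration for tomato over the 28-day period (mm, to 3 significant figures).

ET₀ = 0.64 × 8.1 = 5.1840 mm/d
ETc = Kc × ET₀ = 1.15 × 5.1840 = 5.9616 mm/d
Over 28 days: 5.9616 × 28 = 166.925 mm

167 mm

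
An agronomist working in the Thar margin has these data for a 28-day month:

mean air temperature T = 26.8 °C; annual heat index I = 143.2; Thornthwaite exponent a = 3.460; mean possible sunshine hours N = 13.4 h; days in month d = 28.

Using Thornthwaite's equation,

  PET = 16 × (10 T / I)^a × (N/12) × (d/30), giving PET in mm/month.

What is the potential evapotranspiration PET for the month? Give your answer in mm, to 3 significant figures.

10T/I = 10 × 26.8 / 143.2 = 1.8715
(10T/I)^a = 1.8715^3.460 = 8.7453
Uncorrected PET = 16 × 8.7453 = 139.925 mm
Correction = (N/12)(d/30) = (13.4/12)(28/30) = 1.0422
PET = 139.925 × 1.0422 = 145.830 mm/month

146 mm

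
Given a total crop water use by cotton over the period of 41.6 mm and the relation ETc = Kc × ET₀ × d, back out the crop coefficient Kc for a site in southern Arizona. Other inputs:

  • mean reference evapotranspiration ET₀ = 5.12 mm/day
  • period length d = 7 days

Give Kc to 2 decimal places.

1.16

ETc = Kc × ET₀ × d  ⇒  Kc = ETc / (ET₀ × d)
Kc = 41.6 / (5.12 × 7) = 41.6 / 35.84 = 1.1607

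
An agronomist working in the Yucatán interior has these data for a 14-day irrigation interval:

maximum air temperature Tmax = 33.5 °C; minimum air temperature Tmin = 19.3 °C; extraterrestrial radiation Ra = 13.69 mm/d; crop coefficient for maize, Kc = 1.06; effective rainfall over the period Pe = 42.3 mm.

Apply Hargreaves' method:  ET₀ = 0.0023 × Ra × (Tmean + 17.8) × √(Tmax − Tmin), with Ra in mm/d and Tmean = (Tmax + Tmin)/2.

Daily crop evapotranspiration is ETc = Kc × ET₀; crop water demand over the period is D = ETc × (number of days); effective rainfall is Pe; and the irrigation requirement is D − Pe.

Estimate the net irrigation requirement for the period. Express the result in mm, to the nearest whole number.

36 mm

Tmean = (33.5 + 19.3)/2 = 26.40 °C
ET₀ = 0.0023 × 13.69 × (26.40 + 17.8) × √14.2 = 0.0023 × 13.69 × 44.20 × 3.7683 = 5.2444 mm/d
ETc = Kc × ET₀ = 1.06 × 5.2444 = 5.5591 mm/d
Crop demand D = ETc × 14 d = 5.5591 × 14 = 77.827 mm
D − Pe = 77.827 − 42.3 = 35.527 mm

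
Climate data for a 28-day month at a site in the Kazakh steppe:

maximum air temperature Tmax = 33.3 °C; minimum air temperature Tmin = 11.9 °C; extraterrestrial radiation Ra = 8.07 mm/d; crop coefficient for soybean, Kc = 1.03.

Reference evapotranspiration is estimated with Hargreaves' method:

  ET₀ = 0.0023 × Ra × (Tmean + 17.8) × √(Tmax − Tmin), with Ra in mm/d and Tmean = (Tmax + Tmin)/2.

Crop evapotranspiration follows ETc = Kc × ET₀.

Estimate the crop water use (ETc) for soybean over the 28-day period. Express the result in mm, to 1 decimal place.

Tmean = (33.3 + 11.9)/2 = 22.60 °C
ET₀ = 0.0023 × 8.07 × (22.60 + 17.8) × √21.4 = 0.0023 × 8.07 × 40.40 × 4.6260 = 3.4689 mm/d
ETc = Kc × ET₀ = 1.03 × 3.4689 = 3.5730 mm/d
Over 28 days: 3.5730 × 28 = 100.044 mm

100.0 mm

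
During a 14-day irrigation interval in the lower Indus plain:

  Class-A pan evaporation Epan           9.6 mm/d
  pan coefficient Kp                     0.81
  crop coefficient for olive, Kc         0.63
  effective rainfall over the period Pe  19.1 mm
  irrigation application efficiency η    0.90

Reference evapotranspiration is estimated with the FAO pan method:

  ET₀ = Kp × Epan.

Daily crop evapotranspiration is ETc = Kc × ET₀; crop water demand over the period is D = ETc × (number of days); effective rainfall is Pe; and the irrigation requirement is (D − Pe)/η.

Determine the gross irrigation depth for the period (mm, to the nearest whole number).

55 mm

ET₀ = 0.81 × 9.6 = 7.7760 mm/d
ETc = Kc × ET₀ = 0.63 × 7.7760 = 4.8989 mm/d
Crop demand D = ETc × 14 d = 4.8989 × 14 = 68.585 mm
D − Pe = 68.585 − 19.1 = 49.485 mm
Gross irrigation = 49.485 / 0.90 = 54.983 mm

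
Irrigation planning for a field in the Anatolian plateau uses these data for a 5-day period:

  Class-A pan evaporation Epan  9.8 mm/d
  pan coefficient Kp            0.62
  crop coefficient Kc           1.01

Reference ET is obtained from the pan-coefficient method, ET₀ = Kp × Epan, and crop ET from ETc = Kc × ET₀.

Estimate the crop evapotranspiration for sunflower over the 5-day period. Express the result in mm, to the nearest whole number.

ET₀ = 0.62 × 9.8 = 6.0760 mm/d
ETc = Kc × ET₀ = 1.01 × 6.0760 = 6.1368 mm/d
Over 5 days: 6.1368 × 5 = 30.684 mm

31 mm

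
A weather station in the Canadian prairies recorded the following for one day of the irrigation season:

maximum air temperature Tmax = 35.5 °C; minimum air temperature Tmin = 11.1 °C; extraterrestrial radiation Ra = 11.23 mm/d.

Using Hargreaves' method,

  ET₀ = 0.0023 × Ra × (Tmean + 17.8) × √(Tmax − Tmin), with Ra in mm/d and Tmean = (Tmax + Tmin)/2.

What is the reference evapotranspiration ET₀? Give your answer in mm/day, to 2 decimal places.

Tmean = (35.5 + 11.1)/2 = 23.30 °C
ET₀ = 0.0023 × 11.23 × (23.30 + 17.8) × √24.4 = 0.0023 × 11.23 × 41.10 × 4.9396 = 5.2437 mm/d

5.24 mm/day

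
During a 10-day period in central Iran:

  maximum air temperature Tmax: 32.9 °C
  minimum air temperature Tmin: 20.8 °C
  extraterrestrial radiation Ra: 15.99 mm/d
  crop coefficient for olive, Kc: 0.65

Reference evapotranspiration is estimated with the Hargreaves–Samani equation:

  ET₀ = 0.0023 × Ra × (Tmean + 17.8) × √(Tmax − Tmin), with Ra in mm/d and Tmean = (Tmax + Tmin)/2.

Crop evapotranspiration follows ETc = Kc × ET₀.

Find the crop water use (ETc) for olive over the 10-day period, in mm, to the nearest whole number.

Tmean = (32.9 + 20.8)/2 = 26.85 °C
ET₀ = 0.0023 × 15.99 × (26.85 + 17.8) × √12.1 = 0.0023 × 15.99 × 44.65 × 3.4785 = 5.7120 mm/d
ETc = Kc × ET₀ = 0.65 × 5.7120 = 3.7128 mm/d
Over 10 days: 3.7128 × 10 = 37.128 mm

37 mm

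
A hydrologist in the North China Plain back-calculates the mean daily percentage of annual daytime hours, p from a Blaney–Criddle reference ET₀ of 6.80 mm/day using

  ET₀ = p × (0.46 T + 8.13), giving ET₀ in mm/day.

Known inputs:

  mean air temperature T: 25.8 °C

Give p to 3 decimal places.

0.340

p = ET₀ / (0.46 T + 8.13) = 6.80 / (0.46 × 25.8 + 8.13) = 6.80 / 19.998 = 0.3400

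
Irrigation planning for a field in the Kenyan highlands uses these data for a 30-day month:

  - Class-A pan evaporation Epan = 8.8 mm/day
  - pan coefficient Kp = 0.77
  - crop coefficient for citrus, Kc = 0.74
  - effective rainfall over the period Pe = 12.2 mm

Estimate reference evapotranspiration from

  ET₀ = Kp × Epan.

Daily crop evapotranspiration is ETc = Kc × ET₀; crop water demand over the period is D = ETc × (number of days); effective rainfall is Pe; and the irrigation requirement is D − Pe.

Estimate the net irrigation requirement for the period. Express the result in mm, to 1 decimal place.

ET₀ = 0.77 × 8.8 = 6.7760 mm/d
ETc = Kc × ET₀ = 0.74 × 6.7760 = 5.0142 mm/d
Crop demand D = ETc × 30 d = 5.0142 × 30 = 150.426 mm
D − Pe = 150.426 − 12.2 = 138.226 mm

138.2 mm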